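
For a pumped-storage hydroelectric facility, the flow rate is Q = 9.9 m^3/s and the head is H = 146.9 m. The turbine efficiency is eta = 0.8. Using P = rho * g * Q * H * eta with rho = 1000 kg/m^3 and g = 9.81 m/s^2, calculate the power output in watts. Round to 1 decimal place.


Apply the hydropower formula P = rho * g * Q * H * eta
rho * g = 1000 * 9.81 = 9810.0
P = 9810.0 * 9.9 * 146.9 * 0.8
P = 11413424.9 W

11413424.9


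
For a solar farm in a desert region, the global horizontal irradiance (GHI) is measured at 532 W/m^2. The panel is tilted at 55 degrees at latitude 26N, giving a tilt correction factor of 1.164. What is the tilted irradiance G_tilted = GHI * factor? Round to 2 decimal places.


Identify the given values:
  GHI = 532 W/m^2, tilt correction factor = 1.164
Apply the formula G_tilted = GHI * factor:
  G_tilted = 532 * 1.164
  G_tilted = 619.25 W/m^2

619.25


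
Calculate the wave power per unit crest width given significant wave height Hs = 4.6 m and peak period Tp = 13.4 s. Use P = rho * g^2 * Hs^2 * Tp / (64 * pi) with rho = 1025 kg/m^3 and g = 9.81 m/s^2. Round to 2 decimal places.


Apply wave power formula:
  g^2 = 9.81^2 = 96.2361
  Hs^2 = 4.6^2 = 21.16
  Numerator = rho * g^2 * Hs^2 * Tp = 1025 * 96.2361 * 21.16 * 13.4 = 27969347.96
  Denominator = 64 * pi = 201.0619
  P = 27969347.96 / 201.0619 = 139108.12 W/m

139108.12


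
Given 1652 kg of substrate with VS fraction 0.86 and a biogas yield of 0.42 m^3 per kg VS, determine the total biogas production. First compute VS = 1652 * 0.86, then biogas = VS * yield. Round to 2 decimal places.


Compute volatile solids:
  VS = mass * VS_fraction = 1652 * 0.86 = 1420.72 kg
Calculate biogas volume:
  Biogas = VS * specific_yield = 1420.72 * 0.42
  Biogas = 596.70 m^3

596.70


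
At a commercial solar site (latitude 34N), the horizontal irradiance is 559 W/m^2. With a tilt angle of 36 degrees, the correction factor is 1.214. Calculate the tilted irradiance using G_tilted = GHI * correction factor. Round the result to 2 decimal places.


Identify the given values:
  GHI = 559 W/m^2, tilt correction factor = 1.214
Apply the formula G_tilted = GHI * factor:
  G_tilted = 559 * 1.214
  G_tilted = 678.63 W/m^2

678.63


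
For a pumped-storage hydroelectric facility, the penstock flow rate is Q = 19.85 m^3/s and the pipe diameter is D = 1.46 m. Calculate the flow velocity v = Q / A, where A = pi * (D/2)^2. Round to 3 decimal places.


Compute pipe cross-sectional area:
  A = pi * (D/2)^2 = pi * (1.46/2)^2 = 1.6742 m^2
Calculate velocity:
  v = Q / A = 19.85 / 1.6742
  v = 11.857 m/s

11.857


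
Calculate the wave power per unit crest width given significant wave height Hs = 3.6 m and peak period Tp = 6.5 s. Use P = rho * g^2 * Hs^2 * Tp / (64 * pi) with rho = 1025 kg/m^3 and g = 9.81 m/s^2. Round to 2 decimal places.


Apply wave power formula:
  g^2 = 9.81^2 = 96.2361
  Hs^2 = 3.6^2 = 12.96
  Numerator = rho * g^2 * Hs^2 * Tp = 1025 * 96.2361 * 12.96 * 6.5 = 8309602.29
  Denominator = 64 * pi = 201.0619
  P = 8309602.29 / 201.0619 = 41328.57 W/m

41328.57


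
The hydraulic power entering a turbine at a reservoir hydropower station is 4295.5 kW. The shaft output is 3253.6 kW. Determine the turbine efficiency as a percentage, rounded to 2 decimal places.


Turbine efficiency = (output power / input power) * 100
eta = (3253.6 / 4295.5) * 100
eta = 75.74%

75.74


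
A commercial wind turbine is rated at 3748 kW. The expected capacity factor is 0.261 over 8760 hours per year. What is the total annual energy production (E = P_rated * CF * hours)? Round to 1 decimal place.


Annual energy = rated_kW * capacity_factor * hours_per_year
Given: P_rated = 3748 kW, CF = 0.261, hours = 8760
E = 3748 * 0.261 * 8760
E = 8569277.3 kWh

8569277.3


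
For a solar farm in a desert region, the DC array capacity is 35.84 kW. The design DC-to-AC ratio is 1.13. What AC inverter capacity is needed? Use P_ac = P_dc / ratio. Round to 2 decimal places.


The inverter AC capacity is determined by the DC/AC ratio.
Given: P_dc = 35.84 kW, DC/AC ratio = 1.13
P_ac = P_dc / ratio = 35.84 / 1.13
P_ac = 31.72 kW

31.72


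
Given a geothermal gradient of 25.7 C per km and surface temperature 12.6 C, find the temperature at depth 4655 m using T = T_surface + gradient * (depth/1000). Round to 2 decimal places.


Convert depth to km: 4655 / 1000 = 4.655 km
Temperature increase = gradient * depth_km = 25.7 * 4.655 = 119.63 C
Temperature at depth = T_surface + delta_T = 12.6 + 119.63
T = 132.23 C

132.23


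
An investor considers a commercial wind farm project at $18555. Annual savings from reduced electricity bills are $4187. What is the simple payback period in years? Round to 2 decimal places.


Simple payback period = initial cost / annual savings
Payback = 18555 / 4187
Payback = 4.43 years

4.43


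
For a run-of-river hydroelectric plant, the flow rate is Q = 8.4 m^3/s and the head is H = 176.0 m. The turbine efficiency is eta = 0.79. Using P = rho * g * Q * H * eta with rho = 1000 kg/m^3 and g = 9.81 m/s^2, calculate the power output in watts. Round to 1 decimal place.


Apply the hydropower formula P = rho * g * Q * H * eta
rho * g = 1000 * 9.81 = 9810.0
P = 9810.0 * 8.4 * 176.0 * 0.79
P = 11457452.2 W

11457452.2


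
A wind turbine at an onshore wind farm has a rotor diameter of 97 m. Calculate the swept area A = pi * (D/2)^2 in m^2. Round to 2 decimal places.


Compute the rotor radius:
  r = D / 2 = 97 / 2 = 48.5 m
Calculate swept area:
  A = pi * r^2 = pi * 48.5^2
  A = 7389.81 m^2

7389.81


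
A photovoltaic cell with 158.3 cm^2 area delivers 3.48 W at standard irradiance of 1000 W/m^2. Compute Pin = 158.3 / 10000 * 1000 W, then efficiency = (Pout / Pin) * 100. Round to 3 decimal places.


First compute the input power:
  Pin = area_cm2 / 10000 * G = 158.3 / 10000 * 1000 = 15.83 W
Then compute efficiency:
  Efficiency = (Pout / Pin) * 100 = (3.48 / 15.83) * 100
  Efficiency = 21.984%

21.984


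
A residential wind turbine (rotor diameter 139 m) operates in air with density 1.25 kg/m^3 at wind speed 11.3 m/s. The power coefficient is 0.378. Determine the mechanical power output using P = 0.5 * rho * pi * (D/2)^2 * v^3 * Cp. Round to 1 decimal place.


Step 1 -- Compute swept area:
  A = pi * (D/2)^2 = pi * (139/2)^2 = 15174.68 m^2
Step 2 -- Apply wind power equation:
  P = 0.5 * rho * A * v^3 * Cp
  v^3 = 11.3^3 = 1442.897
  P = 0.5 * 1.25 * 15174.68 * 1442.897 * 0.378
  P = 5172811.2 W

5172811.2


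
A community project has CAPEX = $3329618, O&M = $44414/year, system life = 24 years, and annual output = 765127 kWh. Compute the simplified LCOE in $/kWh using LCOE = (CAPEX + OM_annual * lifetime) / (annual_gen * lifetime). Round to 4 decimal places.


Total cost = CAPEX + OM * lifetime = 3329618 + 44414 * 24 = 3329618 + 1065936 = 4395554
Total generation = annual * lifetime = 765127 * 24 = 18363048 kWh
LCOE = 4395554 / 18363048
LCOE = 0.2394 $/kWh

0.2394


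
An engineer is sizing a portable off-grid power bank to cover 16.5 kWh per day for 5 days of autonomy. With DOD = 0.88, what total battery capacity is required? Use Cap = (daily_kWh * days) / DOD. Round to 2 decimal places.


Total energy needed = daily * days = 16.5 * 5 = 82.5 kWh
Account for depth of discharge:
  Cap = total_energy / DOD = 82.5 / 0.88
  Cap = 93.75 kWh

93.75


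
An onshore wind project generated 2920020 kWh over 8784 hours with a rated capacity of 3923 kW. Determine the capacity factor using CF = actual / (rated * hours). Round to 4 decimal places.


Capacity factor = actual output / maximum possible output
Maximum possible = rated * hours = 3923 * 8784 = 34459632 kWh
CF = 2920020 / 34459632
CF = 0.0847

0.0847


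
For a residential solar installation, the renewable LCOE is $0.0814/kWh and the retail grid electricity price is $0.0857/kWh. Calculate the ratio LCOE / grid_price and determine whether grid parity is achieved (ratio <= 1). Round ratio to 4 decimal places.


Compare LCOE to grid price:
  LCOE = $0.0814/kWh, Grid price = $0.0857/kWh
  Ratio = LCOE / grid_price = 0.0814 / 0.0857 = 0.9498
  Grid parity achieved (ratio <= 1)? yes

0.9498


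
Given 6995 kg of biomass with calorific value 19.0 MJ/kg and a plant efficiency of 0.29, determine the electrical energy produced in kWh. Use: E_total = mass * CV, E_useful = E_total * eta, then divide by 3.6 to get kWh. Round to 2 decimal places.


Total energy = mass * CV = 6995 * 19.0 = 132905.0 MJ
Useful energy = total * eta = 132905.0 * 0.29 = 38542.45 MJ
Convert to kWh: 38542.45 / 3.6
Useful energy = 10706.24 kWh

10706.24


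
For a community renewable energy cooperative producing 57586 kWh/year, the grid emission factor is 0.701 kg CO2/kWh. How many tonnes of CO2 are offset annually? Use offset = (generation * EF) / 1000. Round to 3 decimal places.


CO2 offset in kg = generation * emission_factor
CO2 offset = 57586 * 0.701 = 40367.79 kg
Convert to tonnes:
  CO2 offset = 40367.79 / 1000 = 40.368 tonnes

40.368


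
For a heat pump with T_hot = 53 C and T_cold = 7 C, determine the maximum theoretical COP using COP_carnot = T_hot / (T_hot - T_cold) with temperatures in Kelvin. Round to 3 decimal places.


Convert to Kelvin:
  T_hot = 53 + 273.15 = 326.15 K
  T_cold = 7 + 273.15 = 280.15 K
Apply Carnot COP formula:
  COP = T_hot_K / (T_hot_K - T_cold_K) = 326.15 / 46.0
  COP = 7.090

7.090


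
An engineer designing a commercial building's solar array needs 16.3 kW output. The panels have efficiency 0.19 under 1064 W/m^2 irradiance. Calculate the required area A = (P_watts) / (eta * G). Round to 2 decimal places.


Convert target power to watts: P = 16.3 * 1000 = 16300.0 W
Compute denominator: eta * G = 0.19 * 1064 = 202.16
Required area A = P / (eta * G) = 16300.0 / 202.16
A = 80.63 m^2

80.63


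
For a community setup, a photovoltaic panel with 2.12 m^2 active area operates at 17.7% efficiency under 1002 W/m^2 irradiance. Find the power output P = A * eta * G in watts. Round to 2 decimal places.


Use the solar power formula P = A * eta * G.
Given: A = 2.12 m^2, eta = 0.177, G = 1002 W/m^2
P = 2.12 * 0.177 * 1002
P = 375.99 W

375.99


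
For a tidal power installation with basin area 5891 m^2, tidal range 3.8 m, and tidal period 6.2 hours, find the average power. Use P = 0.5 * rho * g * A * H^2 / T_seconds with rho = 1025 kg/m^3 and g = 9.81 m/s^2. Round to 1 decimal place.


Convert period to seconds: T = 6.2 * 3600 = 22320.0 s
H^2 = 3.8^2 = 14.44
P = 0.5 * rho * g * A * H^2 / T
P = 0.5 * 1025 * 9.81 * 5891 * 14.44 / 22320.0
P = 19161.3 W

19161.3


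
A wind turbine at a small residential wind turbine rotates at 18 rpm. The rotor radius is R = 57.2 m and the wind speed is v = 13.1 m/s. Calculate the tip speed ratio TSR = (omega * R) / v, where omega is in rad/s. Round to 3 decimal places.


Convert rotational speed to rad/s:
  omega = 18 * 2 * pi / 60 = 1.885 rad/s
Compute tip speed:
  v_tip = omega * R = 1.885 * 57.2 = 107.819 m/s
Tip speed ratio:
  TSR = v_tip / v_wind = 107.819 / 13.1 = 8.230

8.230


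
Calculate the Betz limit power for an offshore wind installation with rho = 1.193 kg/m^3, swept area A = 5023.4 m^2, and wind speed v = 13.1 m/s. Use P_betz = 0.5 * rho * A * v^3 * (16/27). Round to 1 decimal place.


The Betz coefficient Cp_max = 16/27 = 0.5926
v^3 = 13.1^3 = 2248.091
P_betz = 0.5 * rho * A * v^3 * Cp_max
P_betz = 0.5 * 1.193 * 5023.4 * 2248.091 * 0.5926
P_betz = 3991887.7 W

3991887.7


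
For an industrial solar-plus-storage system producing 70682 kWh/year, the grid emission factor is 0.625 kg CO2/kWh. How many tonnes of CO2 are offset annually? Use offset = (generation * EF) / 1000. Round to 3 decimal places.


CO2 offset in kg = generation * emission_factor
CO2 offset = 70682 * 0.625 = 44176.25 kg
Convert to tonnes:
  CO2 offset = 44176.25 / 1000 = 44.176 tonnes

44.176


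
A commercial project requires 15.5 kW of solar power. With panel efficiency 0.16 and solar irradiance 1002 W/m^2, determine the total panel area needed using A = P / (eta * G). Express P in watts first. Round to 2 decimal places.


Convert target power to watts: P = 15.5 * 1000 = 15500.0 W
Compute denominator: eta * G = 0.16 * 1002 = 160.32
Required area A = P / (eta * G) = 15500.0 / 160.32
A = 96.68 m^2

96.68


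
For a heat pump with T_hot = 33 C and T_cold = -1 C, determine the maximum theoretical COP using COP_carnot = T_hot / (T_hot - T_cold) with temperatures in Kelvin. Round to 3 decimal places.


Convert to Kelvin:
  T_hot = 33 + 273.15 = 306.15 K
  T_cold = -1 + 273.15 = 272.15 K
Apply Carnot COP formula:
  COP = T_hot_K / (T_hot_K - T_cold_K) = 306.15 / 34.0
  COP = 9.004

9.004


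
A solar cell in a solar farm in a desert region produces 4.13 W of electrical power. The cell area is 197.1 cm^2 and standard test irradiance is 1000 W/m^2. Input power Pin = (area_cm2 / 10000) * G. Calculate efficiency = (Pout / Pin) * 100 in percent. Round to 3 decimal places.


First compute the input power:
  Pin = area_cm2 / 10000 * G = 197.1 / 10000 * 1000 = 19.71 W
Then compute efficiency:
  Efficiency = (Pout / Pin) * 100 = (4.13 / 19.71) * 100
  Efficiency = 20.954%

20.954


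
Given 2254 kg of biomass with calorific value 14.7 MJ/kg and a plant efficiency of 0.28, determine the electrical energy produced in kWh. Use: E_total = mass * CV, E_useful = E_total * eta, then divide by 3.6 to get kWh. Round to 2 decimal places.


Total energy = mass * CV = 2254 * 14.7 = 33133.8 MJ
Useful energy = total * eta = 33133.8 * 0.28 = 9277.46 MJ
Convert to kWh: 9277.46 / 3.6
Useful energy = 2577.07 kWh

2577.07


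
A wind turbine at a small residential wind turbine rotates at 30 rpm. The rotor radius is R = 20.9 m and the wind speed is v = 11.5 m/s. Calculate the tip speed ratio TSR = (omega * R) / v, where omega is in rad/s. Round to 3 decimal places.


Convert rotational speed to rad/s:
  omega = 30 * 2 * pi / 60 = 3.1416 rad/s
Compute tip speed:
  v_tip = omega * R = 3.1416 * 20.9 = 65.659 m/s
Tip speed ratio:
  TSR = v_tip / v_wind = 65.659 / 11.5 = 5.710

5.710


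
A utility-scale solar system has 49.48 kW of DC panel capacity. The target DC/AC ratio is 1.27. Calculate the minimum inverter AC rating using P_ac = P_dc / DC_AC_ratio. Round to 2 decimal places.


The inverter AC capacity is determined by the DC/AC ratio.
Given: P_dc = 49.48 kW, DC/AC ratio = 1.27
P_ac = P_dc / ratio = 49.48 / 1.27
P_ac = 38.96 kW

38.96


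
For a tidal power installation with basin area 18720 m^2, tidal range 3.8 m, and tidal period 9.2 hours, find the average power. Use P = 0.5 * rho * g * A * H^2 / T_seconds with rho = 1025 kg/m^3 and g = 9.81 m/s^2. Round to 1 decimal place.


Convert period to seconds: T = 9.2 * 3600 = 33120.0 s
H^2 = 3.8^2 = 14.44
P = 0.5 * rho * g * A * H^2 / T
P = 0.5 * 1025 * 9.81 * 18720 * 14.44 / 33120.0
P = 41034.2 W

41034.2


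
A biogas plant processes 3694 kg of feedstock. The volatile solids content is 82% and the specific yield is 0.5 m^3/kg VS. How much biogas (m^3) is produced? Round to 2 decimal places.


Compute volatile solids:
  VS = mass * VS_fraction = 3694 * 0.82 = 3029.08 kg
Calculate biogas volume:
  Biogas = VS * specific_yield = 3029.08 * 0.5
  Biogas = 1514.54 m^3

1514.54


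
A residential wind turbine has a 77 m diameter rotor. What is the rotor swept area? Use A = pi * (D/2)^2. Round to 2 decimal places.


Compute the rotor radius:
  r = D / 2 = 77 / 2 = 38.5 m
Calculate swept area:
  A = pi * r^2 = pi * 38.5^2
  A = 4656.63 m^2

4656.63


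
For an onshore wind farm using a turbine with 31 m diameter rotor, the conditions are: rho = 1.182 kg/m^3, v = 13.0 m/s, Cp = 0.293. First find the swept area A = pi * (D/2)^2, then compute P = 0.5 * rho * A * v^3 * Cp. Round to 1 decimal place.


Step 1 -- Compute swept area:
  A = pi * (D/2)^2 = pi * (31/2)^2 = 754.77 m^2
Step 2 -- Apply wind power equation:
  P = 0.5 * rho * A * v^3 * Cp
  v^3 = 13.0^3 = 2197.0
  P = 0.5 * 1.182 * 754.77 * 2197.0 * 0.293
  P = 287143.1 W

287143.1


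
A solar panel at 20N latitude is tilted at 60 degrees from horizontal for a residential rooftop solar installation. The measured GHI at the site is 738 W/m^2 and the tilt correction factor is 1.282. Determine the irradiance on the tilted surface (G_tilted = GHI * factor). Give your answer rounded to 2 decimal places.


Identify the given values:
  GHI = 738 W/m^2, tilt correction factor = 1.282
Apply the formula G_tilted = GHI * factor:
  G_tilted = 738 * 1.282
  G_tilted = 946.12 W/m^2

946.12


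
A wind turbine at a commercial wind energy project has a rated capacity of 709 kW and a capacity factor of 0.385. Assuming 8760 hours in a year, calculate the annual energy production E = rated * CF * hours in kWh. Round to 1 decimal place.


Annual energy = rated_kW * capacity_factor * hours_per_year
Given: P_rated = 709 kW, CF = 0.385, hours = 8760
E = 709 * 0.385 * 8760
E = 2391173.4 kWh

2391173.4


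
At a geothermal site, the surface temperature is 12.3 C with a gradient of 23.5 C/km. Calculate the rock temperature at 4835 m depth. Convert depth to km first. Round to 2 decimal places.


Convert depth to km: 4835 / 1000 = 4.835 km
Temperature increase = gradient * depth_km = 23.5 * 4.835 = 113.62 C
Temperature at depth = T_surface + delta_T = 12.3 + 113.62
T = 125.92 C

125.92


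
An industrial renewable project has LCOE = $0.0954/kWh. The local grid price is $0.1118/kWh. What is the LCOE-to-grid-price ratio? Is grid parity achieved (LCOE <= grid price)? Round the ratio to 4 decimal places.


Compare LCOE to grid price:
  LCOE = $0.0954/kWh, Grid price = $0.1118/kWh
  Ratio = LCOE / grid_price = 0.0954 / 0.1118 = 0.8533
  Grid parity achieved (ratio <= 1)? yes

0.8533


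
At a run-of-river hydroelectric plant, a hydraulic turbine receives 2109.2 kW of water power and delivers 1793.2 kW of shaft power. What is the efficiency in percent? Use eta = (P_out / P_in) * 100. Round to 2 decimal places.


Turbine efficiency = (output power / input power) * 100
eta = (1793.2 / 2109.2) * 100
eta = 85.02%

85.02


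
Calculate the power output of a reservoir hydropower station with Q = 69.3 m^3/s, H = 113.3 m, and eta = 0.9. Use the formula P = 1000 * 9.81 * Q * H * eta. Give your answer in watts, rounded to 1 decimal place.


Apply the hydropower formula P = rho * g * Q * H * eta
rho * g = 1000 * 9.81 = 9810.0
P = 9810.0 * 69.3 * 113.3 * 0.9
P = 69322571.0 W

69322571.0


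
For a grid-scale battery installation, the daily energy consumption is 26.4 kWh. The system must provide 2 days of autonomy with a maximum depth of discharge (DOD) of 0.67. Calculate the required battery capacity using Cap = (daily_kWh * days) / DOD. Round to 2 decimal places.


Total energy needed = daily * days = 26.4 * 2 = 52.8 kWh
Account for depth of discharge:
  Cap = total_energy / DOD = 52.8 / 0.67
  Cap = 78.81 kWh

78.81


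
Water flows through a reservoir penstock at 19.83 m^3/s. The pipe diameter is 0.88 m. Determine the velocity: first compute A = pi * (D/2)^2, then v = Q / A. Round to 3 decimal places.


Compute pipe cross-sectional area:
  A = pi * (D/2)^2 = pi * (0.88/2)^2 = 0.6082 m^2
Calculate velocity:
  v = Q / A = 19.83 / 0.6082
  v = 32.604 m/s

32.604


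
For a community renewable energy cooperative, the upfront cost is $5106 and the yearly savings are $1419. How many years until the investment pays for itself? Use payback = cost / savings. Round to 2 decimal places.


Simple payback period = initial cost / annual savings
Payback = 5106 / 1419
Payback = 3.60 years

3.60


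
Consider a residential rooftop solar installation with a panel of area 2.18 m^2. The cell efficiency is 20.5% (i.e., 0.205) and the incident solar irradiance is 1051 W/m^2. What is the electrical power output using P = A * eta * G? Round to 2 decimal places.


Use the solar power formula P = A * eta * G.
Given: A = 2.18 m^2, eta = 0.205, G = 1051 W/m^2
P = 2.18 * 0.205 * 1051
P = 469.69 W

469.69


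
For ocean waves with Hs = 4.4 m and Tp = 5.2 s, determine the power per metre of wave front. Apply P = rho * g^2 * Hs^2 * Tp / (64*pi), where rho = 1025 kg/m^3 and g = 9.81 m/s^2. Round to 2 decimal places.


Apply wave power formula:
  g^2 = 9.81^2 = 96.2361
  Hs^2 = 4.4^2 = 19.36
  Numerator = rho * g^2 * Hs^2 * Tp = 1025 * 96.2361 * 19.36 * 5.2 = 9930487.68
  Denominator = 64 * pi = 201.0619
  P = 9930487.68 / 201.0619 = 49390.19 W/m

49390.19


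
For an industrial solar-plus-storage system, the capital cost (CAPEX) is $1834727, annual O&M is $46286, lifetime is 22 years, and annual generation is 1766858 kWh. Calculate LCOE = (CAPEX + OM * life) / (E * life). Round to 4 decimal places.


Total cost = CAPEX + OM * lifetime = 1834727 + 46286 * 22 = 1834727 + 1018292 = 2853019
Total generation = annual * lifetime = 1766858 * 22 = 38870876 kWh
LCOE = 2853019 / 38870876
LCOE = 0.0734 $/kWh

0.0734


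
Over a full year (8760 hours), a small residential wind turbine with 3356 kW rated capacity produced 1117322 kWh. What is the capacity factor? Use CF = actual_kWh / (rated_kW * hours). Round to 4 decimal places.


Capacity factor = actual output / maximum possible output
Maximum possible = rated * hours = 3356 * 8760 = 29398560 kWh
CF = 1117322 / 29398560
CF = 0.0380

0.0380


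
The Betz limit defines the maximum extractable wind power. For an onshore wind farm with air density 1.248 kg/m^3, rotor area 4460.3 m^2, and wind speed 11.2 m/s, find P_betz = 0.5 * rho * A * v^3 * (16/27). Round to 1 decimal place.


The Betz coefficient Cp_max = 16/27 = 0.5926
v^3 = 11.2^3 = 1404.928
P_betz = 0.5 * rho * A * v^3 * Cp_max
P_betz = 0.5 * 1.248 * 4460.3 * 1404.928 * 0.5926
P_betz = 2317175.6 W

2317175.6


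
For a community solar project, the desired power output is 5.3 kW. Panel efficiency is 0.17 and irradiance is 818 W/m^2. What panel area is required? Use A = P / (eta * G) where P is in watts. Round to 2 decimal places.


Convert target power to watts: P = 5.3 * 1000 = 5300.0 W
Compute denominator: eta * G = 0.17 * 818 = 139.06
Required area A = P / (eta * G) = 5300.0 / 139.06
A = 38.11 m^2

38.11


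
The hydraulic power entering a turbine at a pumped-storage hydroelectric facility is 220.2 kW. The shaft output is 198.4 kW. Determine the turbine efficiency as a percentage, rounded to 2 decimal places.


Turbine efficiency = (output power / input power) * 100
eta = (198.4 / 220.2) * 100
eta = 90.10%

90.10


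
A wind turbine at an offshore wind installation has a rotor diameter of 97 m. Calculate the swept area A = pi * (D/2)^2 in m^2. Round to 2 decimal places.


Compute the rotor radius:
  r = D / 2 = 97 / 2 = 48.5 m
Calculate swept area:
  A = pi * r^2 = pi * 48.5^2
  A = 7389.81 m^2

7389.81


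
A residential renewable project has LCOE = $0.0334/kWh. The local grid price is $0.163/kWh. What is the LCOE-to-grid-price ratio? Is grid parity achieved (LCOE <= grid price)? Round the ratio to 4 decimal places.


Compare LCOE to grid price:
  LCOE = $0.0334/kWh, Grid price = $0.163/kWh
  Ratio = LCOE / grid_price = 0.0334 / 0.163 = 0.2049
  Grid parity achieved (ratio <= 1)? yes

0.2049


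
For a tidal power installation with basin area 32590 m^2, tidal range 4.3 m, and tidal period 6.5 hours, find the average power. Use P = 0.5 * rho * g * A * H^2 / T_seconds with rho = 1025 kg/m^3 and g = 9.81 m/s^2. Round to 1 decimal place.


Convert period to seconds: T = 6.5 * 3600 = 23400.0 s
H^2 = 4.3^2 = 18.49
P = 0.5 * rho * g * A * H^2 / T
P = 0.5 * 1025 * 9.81 * 32590 * 18.49 / 23400.0
P = 129469.7 W

129469.7


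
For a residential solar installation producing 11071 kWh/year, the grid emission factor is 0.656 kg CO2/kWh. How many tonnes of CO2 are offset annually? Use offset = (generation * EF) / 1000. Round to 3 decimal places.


CO2 offset in kg = generation * emission_factor
CO2 offset = 11071 * 0.656 = 7262.58 kg
Convert to tonnes:
  CO2 offset = 7262.58 / 1000 = 7.263 tonnes

7.263


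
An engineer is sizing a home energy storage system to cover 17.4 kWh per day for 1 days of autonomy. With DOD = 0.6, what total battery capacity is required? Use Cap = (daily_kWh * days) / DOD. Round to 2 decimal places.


Total energy needed = daily * days = 17.4 * 1 = 17.4 kWh
Account for depth of discharge:
  Cap = total_energy / DOD = 17.4 / 0.6
  Cap = 29.00 kWh

29.00


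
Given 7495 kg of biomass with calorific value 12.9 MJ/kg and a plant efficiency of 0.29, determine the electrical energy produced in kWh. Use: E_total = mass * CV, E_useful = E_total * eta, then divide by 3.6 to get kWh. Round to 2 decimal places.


Total energy = mass * CV = 7495 * 12.9 = 96685.5 MJ
Useful energy = total * eta = 96685.5 * 0.29 = 28038.8 MJ
Convert to kWh: 28038.8 / 3.6
Useful energy = 7788.55 kWh

7788.55


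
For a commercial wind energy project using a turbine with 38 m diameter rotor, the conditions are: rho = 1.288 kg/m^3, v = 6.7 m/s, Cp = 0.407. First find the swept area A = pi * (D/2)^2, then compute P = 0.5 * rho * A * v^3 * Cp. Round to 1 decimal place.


Step 1 -- Compute swept area:
  A = pi * (D/2)^2 = pi * (38/2)^2 = 1134.11 m^2
Step 2 -- Apply wind power equation:
  P = 0.5 * rho * A * v^3 * Cp
  v^3 = 6.7^3 = 300.763
  P = 0.5 * 1.288 * 1134.11 * 300.763 * 0.407
  P = 89405.0 W

89405.0


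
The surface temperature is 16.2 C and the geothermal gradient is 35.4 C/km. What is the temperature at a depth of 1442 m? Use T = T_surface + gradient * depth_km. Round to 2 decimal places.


Convert depth to km: 1442 / 1000 = 1.442 km
Temperature increase = gradient * depth_km = 35.4 * 1.442 = 51.05 C
Temperature at depth = T_surface + delta_T = 16.2 + 51.05
T = 67.25 C

67.25


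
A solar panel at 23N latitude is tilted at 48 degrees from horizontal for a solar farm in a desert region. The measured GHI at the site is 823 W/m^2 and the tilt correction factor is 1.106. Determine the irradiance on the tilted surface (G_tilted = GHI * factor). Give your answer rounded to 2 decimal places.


Identify the given values:
  GHI = 823 W/m^2, tilt correction factor = 1.106
Apply the formula G_tilted = GHI * factor:
  G_tilted = 823 * 1.106
  G_tilted = 910.24 W/m^2

910.24


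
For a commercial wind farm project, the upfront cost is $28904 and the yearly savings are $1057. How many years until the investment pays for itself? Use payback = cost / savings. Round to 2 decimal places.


Simple payback period = initial cost / annual savings
Payback = 28904 / 1057
Payback = 27.35 years

27.35


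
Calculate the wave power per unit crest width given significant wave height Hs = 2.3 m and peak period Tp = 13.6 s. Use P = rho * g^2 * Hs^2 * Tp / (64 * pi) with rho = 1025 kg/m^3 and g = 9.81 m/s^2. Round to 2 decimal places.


Apply wave power formula:
  g^2 = 9.81^2 = 96.2361
  Hs^2 = 2.3^2 = 5.29
  Numerator = rho * g^2 * Hs^2 * Tp = 1025 * 96.2361 * 5.29 * 13.6 = 7096700.23
  Denominator = 64 * pi = 201.0619
  P = 7096700.23 / 201.0619 = 35296.09 W/m

35296.09


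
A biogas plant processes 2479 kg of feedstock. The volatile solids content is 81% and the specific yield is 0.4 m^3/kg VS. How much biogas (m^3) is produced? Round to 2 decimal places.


Compute volatile solids:
  VS = mass * VS_fraction = 2479 * 0.81 = 2007.99 kg
Calculate biogas volume:
  Biogas = VS * specific_yield = 2007.99 * 0.4
  Biogas = 803.20 m^3

803.20


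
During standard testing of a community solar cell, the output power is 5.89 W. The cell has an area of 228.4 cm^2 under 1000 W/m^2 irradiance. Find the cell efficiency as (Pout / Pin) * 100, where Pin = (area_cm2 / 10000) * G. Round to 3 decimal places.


First compute the input power:
  Pin = area_cm2 / 10000 * G = 228.4 / 10000 * 1000 = 22.84 W
Then compute efficiency:
  Efficiency = (Pout / Pin) * 100 = (5.89 / 22.84) * 100
  Efficiency = 25.788%

25.788


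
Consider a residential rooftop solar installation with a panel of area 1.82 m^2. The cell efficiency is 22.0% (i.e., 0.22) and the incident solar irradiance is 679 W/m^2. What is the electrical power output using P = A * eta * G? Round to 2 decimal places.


Use the solar power formula P = A * eta * G.
Given: A = 1.82 m^2, eta = 0.22, G = 679 W/m^2
P = 1.82 * 0.22 * 679
P = 271.87 W

271.87


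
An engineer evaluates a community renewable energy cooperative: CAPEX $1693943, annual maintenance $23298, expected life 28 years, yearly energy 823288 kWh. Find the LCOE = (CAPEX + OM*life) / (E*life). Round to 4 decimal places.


Total cost = CAPEX + OM * lifetime = 1693943 + 23298 * 28 = 1693943 + 652344 = 2346287
Total generation = annual * lifetime = 823288 * 28 = 23052064 kWh
LCOE = 2346287 / 23052064
LCOE = 0.1018 $/kWh

0.1018


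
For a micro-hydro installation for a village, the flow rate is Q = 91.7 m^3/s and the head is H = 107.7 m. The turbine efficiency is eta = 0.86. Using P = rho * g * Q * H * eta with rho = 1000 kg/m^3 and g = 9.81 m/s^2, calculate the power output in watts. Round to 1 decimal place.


Apply the hydropower formula P = rho * g * Q * H * eta
rho * g = 1000 * 9.81 = 9810.0
P = 9810.0 * 91.7 * 107.7 * 0.86
P = 83320620.9 W

83320620.9


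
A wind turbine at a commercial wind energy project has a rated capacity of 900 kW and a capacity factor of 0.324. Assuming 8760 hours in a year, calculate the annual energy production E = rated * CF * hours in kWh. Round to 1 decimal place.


Annual energy = rated_kW * capacity_factor * hours_per_year
Given: P_rated = 900 kW, CF = 0.324, hours = 8760
E = 900 * 0.324 * 8760
E = 2554416.0 kWh

2554416.0


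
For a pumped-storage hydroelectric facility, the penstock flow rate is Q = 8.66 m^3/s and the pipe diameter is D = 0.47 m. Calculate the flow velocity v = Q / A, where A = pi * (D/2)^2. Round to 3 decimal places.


Compute pipe cross-sectional area:
  A = pi * (D/2)^2 = pi * (0.47/2)^2 = 0.1735 m^2
Calculate velocity:
  v = Q / A = 8.66 / 0.1735
  v = 49.915 m/s

49.915


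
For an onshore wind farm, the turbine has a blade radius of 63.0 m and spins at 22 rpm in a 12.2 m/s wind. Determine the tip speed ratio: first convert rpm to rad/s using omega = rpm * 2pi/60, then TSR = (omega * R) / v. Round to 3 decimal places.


Convert rotational speed to rad/s:
  omega = 22 * 2 * pi / 60 = 2.3038 rad/s
Compute tip speed:
  v_tip = omega * R = 2.3038 * 63.0 = 145.142 m/s
Tip speed ratio:
  TSR = v_tip / v_wind = 145.142 / 12.2 = 11.897

11.897


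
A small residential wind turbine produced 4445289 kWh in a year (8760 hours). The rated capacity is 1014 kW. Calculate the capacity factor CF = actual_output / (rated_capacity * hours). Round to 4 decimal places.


Capacity factor = actual output / maximum possible output
Maximum possible = rated * hours = 1014 * 8760 = 8882640 kWh
CF = 4445289 / 8882640
CF = 0.5004

0.5004


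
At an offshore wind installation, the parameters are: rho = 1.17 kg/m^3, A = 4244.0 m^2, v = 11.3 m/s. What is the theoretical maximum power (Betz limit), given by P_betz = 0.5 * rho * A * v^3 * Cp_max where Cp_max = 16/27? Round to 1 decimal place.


The Betz coefficient Cp_max = 16/27 = 0.5926
v^3 = 11.3^3 = 1442.897
P_betz = 0.5 * rho * A * v^3 * Cp_max
P_betz = 0.5 * 1.17 * 4244.0 * 1442.897 * 0.5926
P_betz = 2122867.0 W

2122867.0


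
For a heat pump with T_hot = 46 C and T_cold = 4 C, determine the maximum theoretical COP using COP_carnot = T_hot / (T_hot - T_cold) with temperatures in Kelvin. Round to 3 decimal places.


Convert to Kelvin:
  T_hot = 46 + 273.15 = 319.15 K
  T_cold = 4 + 273.15 = 277.15 K
Apply Carnot COP formula:
  COP = T_hot_K / (T_hot_K - T_cold_K) = 319.15 / 42.0
  COP = 7.599

7.599


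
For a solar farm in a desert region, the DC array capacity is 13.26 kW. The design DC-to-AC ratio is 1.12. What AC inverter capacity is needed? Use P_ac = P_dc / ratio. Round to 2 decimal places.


The inverter AC capacity is determined by the DC/AC ratio.
Given: P_dc = 13.26 kW, DC/AC ratio = 1.12
P_ac = P_dc / ratio = 13.26 / 1.12
P_ac = 11.84 kW

11.84


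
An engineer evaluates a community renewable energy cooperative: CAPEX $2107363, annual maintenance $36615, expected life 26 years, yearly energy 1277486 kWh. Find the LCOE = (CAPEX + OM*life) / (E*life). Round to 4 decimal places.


Total cost = CAPEX + OM * lifetime = 2107363 + 36615 * 26 = 2107363 + 951990 = 3059353
Total generation = annual * lifetime = 1277486 * 26 = 33214636 kWh
LCOE = 3059353 / 33214636
LCOE = 0.0921 $/kWh

0.0921


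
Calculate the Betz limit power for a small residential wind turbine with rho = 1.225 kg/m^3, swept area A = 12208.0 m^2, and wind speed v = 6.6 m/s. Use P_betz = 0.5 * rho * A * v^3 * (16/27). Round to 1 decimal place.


The Betz coefficient Cp_max = 16/27 = 0.5926
v^3 = 6.6^3 = 287.496
P_betz = 0.5 * rho * A * v^3 * Cp_max
P_betz = 0.5 * 1.225 * 12208.0 * 287.496 * 0.5926
P_betz = 1273909.7 W

1273909.7


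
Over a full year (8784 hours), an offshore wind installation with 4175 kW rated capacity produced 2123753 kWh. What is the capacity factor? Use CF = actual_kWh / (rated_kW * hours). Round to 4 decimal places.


Capacity factor = actual output / maximum possible output
Maximum possible = rated * hours = 4175 * 8784 = 36673200 kWh
CF = 2123753 / 36673200
CF = 0.0579

0.0579


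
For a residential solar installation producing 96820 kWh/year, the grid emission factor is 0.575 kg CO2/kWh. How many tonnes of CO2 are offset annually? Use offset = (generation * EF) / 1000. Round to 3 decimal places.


CO2 offset in kg = generation * emission_factor
CO2 offset = 96820 * 0.575 = 55671.5 kg
Convert to tonnes:
  CO2 offset = 55671.5 / 1000 = 55.672 tonnes

55.672


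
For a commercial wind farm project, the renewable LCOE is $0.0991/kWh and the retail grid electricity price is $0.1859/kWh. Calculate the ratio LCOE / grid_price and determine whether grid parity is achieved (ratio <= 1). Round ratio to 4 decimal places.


Compare LCOE to grid price:
  LCOE = $0.0991/kWh, Grid price = $0.1859/kWh
  Ratio = LCOE / grid_price = 0.0991 / 0.1859 = 0.5331
  Grid parity achieved (ratio <= 1)? yes

0.5331


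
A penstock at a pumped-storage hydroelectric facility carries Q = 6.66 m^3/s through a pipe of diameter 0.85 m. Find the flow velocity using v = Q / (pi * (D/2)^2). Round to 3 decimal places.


Compute pipe cross-sectional area:
  A = pi * (D/2)^2 = pi * (0.85/2)^2 = 0.5675 m^2
Calculate velocity:
  v = Q / A = 6.66 / 0.5675
  v = 11.737 m/s

11.737


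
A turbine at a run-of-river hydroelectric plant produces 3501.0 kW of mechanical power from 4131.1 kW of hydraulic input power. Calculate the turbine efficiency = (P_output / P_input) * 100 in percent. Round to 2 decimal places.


Turbine efficiency = (output power / input power) * 100
eta = (3501.0 / 4131.1) * 100
eta = 84.75%

84.75


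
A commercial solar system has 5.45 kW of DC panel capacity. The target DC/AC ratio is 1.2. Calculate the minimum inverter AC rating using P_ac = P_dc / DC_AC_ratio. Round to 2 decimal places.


The inverter AC capacity is determined by the DC/AC ratio.
Given: P_dc = 5.45 kW, DC/AC ratio = 1.2
P_ac = P_dc / ratio = 5.45 / 1.2
P_ac = 4.54 kW

4.54


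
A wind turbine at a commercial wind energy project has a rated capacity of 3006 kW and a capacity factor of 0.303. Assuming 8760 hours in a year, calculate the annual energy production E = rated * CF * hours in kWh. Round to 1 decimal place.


Annual energy = rated_kW * capacity_factor * hours_per_year
Given: P_rated = 3006 kW, CF = 0.303, hours = 8760
E = 3006 * 0.303 * 8760
E = 7978765.7 kWh

7978765.7


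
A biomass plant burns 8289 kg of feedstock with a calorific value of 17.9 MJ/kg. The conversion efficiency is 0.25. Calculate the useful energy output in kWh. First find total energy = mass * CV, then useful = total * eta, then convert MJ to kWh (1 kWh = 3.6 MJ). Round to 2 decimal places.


Total energy = mass * CV = 8289 * 17.9 = 148373.1 MJ
Useful energy = total * eta = 148373.1 * 0.25 = 37093.28 MJ
Convert to kWh: 37093.28 / 3.6
Useful energy = 10303.69 kWh

10303.69


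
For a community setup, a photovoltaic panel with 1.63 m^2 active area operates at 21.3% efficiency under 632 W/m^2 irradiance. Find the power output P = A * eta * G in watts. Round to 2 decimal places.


Use the solar power formula P = A * eta * G.
Given: A = 1.63 m^2, eta = 0.213, G = 632 W/m^2
P = 1.63 * 0.213 * 632
P = 219.42 W

219.42


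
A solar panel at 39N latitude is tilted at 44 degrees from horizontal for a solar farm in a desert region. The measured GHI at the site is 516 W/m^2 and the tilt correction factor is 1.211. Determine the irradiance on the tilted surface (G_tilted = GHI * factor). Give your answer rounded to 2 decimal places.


Identify the given values:
  GHI = 516 W/m^2, tilt correction factor = 1.211
Apply the formula G_tilted = GHI * factor:
  G_tilted = 516 * 1.211
  G_tilted = 624.88 W/m^2

624.88


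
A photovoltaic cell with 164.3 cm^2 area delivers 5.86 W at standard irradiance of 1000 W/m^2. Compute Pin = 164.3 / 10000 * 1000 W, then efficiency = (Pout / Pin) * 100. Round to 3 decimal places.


First compute the input power:
  Pin = area_cm2 / 10000 * G = 164.3 / 10000 * 1000 = 16.43 W
Then compute efficiency:
  Efficiency = (Pout / Pin) * 100 = (5.86 / 16.43) * 100
  Efficiency = 35.666%

35.666


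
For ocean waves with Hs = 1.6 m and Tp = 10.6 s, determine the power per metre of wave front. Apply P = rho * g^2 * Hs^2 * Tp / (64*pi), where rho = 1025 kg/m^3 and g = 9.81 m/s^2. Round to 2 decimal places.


Apply wave power formula:
  g^2 = 9.81^2 = 96.2361
  Hs^2 = 1.6^2 = 2.56
  Numerator = rho * g^2 * Hs^2 * Tp = 1025 * 96.2361 * 2.56 * 10.6 = 2676749.38
  Denominator = 64 * pi = 201.0619
  P = 2676749.38 / 201.0619 = 13313.06 W/m

13313.06


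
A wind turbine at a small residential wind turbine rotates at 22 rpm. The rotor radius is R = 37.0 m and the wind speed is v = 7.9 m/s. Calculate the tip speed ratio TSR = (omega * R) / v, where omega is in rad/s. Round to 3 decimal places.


Convert rotational speed to rad/s:
  omega = 22 * 2 * pi / 60 = 2.3038 rad/s
Compute tip speed:
  v_tip = omega * R = 2.3038 * 37.0 = 85.242 m/s
Tip speed ratio:
  TSR = v_tip / v_wind = 85.242 / 7.9 = 10.790

10.790


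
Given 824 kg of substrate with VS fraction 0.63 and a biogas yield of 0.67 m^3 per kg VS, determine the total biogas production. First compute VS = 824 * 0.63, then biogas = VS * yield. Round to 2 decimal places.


Compute volatile solids:
  VS = mass * VS_fraction = 824 * 0.63 = 519.12 kg
Calculate biogas volume:
  Biogas = VS * specific_yield = 519.12 * 0.67
  Biogas = 347.81 m^3

347.81


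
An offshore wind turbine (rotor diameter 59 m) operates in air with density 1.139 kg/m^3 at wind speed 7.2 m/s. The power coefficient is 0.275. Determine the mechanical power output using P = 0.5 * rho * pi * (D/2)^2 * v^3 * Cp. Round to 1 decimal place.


Step 1 -- Compute swept area:
  A = pi * (D/2)^2 = pi * (59/2)^2 = 2733.97 m^2
Step 2 -- Apply wind power equation:
  P = 0.5 * rho * A * v^3 * Cp
  v^3 = 7.2^3 = 373.248
  P = 0.5 * 1.139 * 2733.97 * 373.248 * 0.275
  P = 159815.1 W

159815.1


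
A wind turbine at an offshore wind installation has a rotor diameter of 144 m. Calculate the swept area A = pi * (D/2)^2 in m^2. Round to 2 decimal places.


Compute the rotor radius:
  r = D / 2 = 144 / 2 = 72.0 m
Calculate swept area:
  A = pi * r^2 = pi * 72.0^2
  A = 16286.02 m^2

16286.02


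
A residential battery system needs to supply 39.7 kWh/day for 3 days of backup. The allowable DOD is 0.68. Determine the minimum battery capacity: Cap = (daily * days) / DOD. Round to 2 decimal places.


Total energy needed = daily * days = 39.7 * 3 = 119.1 kWh
Account for depth of discharge:
  Cap = total_energy / DOD = 119.1 / 0.68
  Cap = 175.15 kWh

175.15


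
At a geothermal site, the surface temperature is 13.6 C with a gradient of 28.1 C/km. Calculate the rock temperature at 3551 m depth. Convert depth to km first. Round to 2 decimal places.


Convert depth to km: 3551 / 1000 = 3.551 km
Temperature increase = gradient * depth_km = 28.1 * 3.551 = 99.78 C
Temperature at depth = T_surface + delta_T = 13.6 + 99.78
T = 113.38 C

113.38
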